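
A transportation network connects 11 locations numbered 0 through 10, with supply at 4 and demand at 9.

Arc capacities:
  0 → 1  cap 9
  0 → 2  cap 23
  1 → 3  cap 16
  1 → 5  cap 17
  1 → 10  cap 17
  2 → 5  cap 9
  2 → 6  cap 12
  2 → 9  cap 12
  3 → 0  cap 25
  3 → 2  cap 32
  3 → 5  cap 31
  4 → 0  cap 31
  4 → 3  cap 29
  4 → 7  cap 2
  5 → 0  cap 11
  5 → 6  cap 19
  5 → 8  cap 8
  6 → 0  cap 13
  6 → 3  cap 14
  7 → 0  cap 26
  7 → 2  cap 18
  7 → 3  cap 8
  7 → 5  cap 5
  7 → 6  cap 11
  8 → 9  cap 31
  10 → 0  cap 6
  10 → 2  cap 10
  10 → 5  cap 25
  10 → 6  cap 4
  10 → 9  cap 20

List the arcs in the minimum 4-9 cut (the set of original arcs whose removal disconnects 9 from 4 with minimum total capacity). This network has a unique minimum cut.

augment #1: 4→0→2→9 push 12
augment #2: 4→0→1→10→9 push 9
augment #3: 4→3→5→8→9 push 8
max flow = 29; residual-reachable set from 4 gives S-side
cut edges (S→T): {(0,1), (2,9), (5,8)} total cap 29

Min-cut arcs: {(0,1), (2,9), (5,8)} (total capacity 29)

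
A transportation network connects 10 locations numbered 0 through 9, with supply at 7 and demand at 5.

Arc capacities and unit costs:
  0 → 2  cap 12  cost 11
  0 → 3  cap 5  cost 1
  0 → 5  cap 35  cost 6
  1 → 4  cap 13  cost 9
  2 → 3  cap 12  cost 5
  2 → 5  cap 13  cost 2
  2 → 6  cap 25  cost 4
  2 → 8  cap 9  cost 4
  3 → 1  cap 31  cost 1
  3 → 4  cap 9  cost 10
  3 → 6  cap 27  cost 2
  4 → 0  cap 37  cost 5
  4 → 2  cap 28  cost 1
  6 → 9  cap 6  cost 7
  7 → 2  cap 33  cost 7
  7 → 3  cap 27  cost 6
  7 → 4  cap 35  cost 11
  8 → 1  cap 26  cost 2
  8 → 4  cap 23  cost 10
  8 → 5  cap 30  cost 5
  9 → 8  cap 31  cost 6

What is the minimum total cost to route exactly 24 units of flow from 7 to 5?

Minimum cost for 24 units: 305

shortest-cost path #1: 7→2→5 push 13 @ unit cost 9 (adds 117)
shortest-cost path #2: 7→2→8→5 push 9 @ unit cost 16 (adds 144)
shortest-cost path #3: 7→4→0→5 push 2 @ unit cost 22 (adds 44)
total cost = 305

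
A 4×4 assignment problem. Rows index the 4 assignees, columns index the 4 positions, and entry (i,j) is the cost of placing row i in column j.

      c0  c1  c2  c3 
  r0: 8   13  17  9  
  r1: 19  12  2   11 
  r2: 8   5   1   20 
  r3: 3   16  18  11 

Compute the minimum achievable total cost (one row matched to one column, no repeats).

optimal assignment: row0→col3 (cost 9), row1→col2 (cost 2), row2→col1 (cost 5), row3→col0 (cost 3)
total = 9 + 2 + 5 + 3 = 19

Minimum assignment cost: 19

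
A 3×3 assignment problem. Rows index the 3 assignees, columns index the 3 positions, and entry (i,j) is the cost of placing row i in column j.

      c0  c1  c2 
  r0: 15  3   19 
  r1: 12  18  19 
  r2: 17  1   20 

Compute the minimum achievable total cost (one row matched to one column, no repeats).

Minimum assignment cost: 32

optimal assignment: row0→col2 (cost 19), row1→col0 (cost 12), row2→col1 (cost 1)
total = 19 + 12 + 1 = 32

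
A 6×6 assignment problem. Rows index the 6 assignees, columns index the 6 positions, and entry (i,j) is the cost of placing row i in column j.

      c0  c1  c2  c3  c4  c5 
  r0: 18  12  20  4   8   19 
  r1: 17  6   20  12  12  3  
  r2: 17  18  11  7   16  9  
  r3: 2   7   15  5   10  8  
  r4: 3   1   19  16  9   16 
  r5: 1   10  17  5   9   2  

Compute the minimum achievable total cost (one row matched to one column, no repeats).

Minimum assignment cost: 29

optimal assignment: row0→col4 (cost 8), row1→col5 (cost 3), row2→col2 (cost 11), row3→col3 (cost 5), row4→col1 (cost 1), row5→col0 (cost 1)
total = 8 + 3 + 11 + 5 + 1 + 1 = 29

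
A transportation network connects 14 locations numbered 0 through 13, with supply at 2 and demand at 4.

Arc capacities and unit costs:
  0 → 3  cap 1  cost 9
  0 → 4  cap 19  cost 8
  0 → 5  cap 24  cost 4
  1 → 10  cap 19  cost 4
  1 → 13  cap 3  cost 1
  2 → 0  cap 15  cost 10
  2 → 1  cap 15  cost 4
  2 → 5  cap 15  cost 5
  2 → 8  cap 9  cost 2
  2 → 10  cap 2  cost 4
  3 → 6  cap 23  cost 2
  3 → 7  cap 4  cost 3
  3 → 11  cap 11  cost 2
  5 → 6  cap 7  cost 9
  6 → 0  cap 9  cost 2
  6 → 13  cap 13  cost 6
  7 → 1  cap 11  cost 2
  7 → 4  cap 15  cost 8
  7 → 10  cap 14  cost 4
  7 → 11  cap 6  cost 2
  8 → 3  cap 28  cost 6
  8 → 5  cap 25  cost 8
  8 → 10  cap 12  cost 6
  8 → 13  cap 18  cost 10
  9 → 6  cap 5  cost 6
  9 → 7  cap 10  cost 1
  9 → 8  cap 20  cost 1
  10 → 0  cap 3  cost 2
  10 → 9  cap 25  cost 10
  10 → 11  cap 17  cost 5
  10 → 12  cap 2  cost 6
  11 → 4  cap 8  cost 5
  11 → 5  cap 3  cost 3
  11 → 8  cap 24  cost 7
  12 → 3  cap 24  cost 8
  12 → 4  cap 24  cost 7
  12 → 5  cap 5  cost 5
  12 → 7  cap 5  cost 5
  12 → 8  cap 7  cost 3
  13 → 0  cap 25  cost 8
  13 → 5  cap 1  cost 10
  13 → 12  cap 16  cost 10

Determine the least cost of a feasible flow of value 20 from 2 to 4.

shortest-cost path #1: 2→10→11→4 push 2 @ unit cost 14 (adds 28)
shortest-cost path #2: 2→8→3→11→4 push 6 @ unit cost 15 (adds 90)
shortest-cost path #3: 2→8→3→11→10→0→4 push 2 @ unit cost 15 (adds 30)
shortest-cost path #4: 2→0→4 push 10 @ unit cost 18 (adds 180)
total cost = 328

Minimum cost for 20 units: 328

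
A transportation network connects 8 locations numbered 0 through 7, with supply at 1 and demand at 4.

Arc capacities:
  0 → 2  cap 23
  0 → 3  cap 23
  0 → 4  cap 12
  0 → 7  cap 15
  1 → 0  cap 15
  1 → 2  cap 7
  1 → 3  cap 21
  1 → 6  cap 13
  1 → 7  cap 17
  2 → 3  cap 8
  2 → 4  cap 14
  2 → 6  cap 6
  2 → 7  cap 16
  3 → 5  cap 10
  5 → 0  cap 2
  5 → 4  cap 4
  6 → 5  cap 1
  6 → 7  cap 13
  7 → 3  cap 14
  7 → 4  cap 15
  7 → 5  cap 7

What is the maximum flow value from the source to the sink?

Maximum flow value: 43

augment #1: 1→0→4 bottleneck 12, total now 12
augment #2: 1→2→4 bottleneck 7, total now 19
augment #3: 1→7→4 bottleneck 15, total now 34
augment #4: 1→0→2→4 bottleneck 3, total now 37
augment #5: 1→3→5→4 bottleneck 4, total now 41
augment #6: 1→3→5→0→2→4 bottleneck 2, total now 43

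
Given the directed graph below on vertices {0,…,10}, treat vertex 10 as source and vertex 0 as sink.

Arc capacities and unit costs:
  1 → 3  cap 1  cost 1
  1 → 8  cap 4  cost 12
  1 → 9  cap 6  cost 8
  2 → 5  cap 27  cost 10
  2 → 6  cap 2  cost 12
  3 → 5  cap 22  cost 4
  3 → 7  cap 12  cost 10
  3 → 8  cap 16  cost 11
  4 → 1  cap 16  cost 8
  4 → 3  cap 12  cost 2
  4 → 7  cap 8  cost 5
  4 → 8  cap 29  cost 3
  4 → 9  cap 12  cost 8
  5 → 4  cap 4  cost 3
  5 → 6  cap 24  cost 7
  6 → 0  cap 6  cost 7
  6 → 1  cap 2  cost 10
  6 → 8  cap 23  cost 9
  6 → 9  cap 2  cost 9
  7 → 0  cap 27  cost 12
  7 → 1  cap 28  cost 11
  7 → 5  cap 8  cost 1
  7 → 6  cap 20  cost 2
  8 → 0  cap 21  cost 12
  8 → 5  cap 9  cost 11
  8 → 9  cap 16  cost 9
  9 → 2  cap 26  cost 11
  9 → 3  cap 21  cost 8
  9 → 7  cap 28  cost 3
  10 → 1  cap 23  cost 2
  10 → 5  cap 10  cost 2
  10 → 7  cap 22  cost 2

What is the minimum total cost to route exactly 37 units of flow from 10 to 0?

Minimum cost for 37 units: 609

shortest-cost path #1: 10→7→6→0 push 6 @ unit cost 11 (adds 66)
shortest-cost path #2: 10→7→0 push 16 @ unit cost 14 (adds 224)
shortest-cost path #3: 10→5→6→7→0 push 6 @ unit cost 19 (adds 114)
shortest-cost path #4: 10→5→4→8→0 push 4 @ unit cost 20 (adds 80)
shortest-cost path #5: 10→1→3→7→0 push 1 @ unit cost 25 (adds 25)
shortest-cost path #6: 10→1→9→7→0 push 4 @ unit cost 25 (adds 100)
total cost = 609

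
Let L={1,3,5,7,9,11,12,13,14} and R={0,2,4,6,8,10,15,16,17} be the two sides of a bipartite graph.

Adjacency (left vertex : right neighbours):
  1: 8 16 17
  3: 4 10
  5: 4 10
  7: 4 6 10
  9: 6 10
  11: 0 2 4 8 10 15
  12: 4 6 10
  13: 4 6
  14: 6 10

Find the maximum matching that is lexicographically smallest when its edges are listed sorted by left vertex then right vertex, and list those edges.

|M| = 5 (so the lex-smallest maximum matching has 5 edges)
process left vertices in ascending order; for each, take the smallest-labelled available neighbour that still permits 5 edges overall, or leave it unmatched if none does
lex-smallest matching: {1-8, 3-4, 5-10, 7-6, 11-0}

Lex-smallest maximum matching: {(1,8), (3,4), (5,10), (7,6), (11,0)}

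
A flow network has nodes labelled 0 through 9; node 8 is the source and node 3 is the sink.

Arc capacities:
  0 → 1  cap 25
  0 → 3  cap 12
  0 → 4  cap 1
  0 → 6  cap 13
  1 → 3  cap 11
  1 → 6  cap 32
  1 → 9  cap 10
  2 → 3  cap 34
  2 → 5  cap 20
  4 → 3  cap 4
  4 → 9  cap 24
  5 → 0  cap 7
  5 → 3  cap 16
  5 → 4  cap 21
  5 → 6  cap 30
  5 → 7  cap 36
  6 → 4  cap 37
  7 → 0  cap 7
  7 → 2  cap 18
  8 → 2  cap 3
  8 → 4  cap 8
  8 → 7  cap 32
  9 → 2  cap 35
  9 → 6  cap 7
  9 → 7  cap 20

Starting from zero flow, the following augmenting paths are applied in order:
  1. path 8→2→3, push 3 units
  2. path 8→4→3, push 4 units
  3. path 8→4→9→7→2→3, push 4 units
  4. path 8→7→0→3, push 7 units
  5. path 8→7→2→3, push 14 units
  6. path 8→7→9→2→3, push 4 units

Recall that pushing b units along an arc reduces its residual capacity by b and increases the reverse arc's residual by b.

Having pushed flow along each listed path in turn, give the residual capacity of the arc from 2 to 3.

after path 1 (8→2→3, push 3): res(2,3)=31
after path 2 (8→4→3, push 4): res(2,3)=31
after path 3 (8→4→9→7→2→3, push 4): res(2,3)=27
after path 4 (8→7→0→3, push 7): res(2,3)=27
after path 5 (8→7→2→3, push 14): res(2,3)=13
after path 6 (8→7→9→2→3, push 4): res(2,3)=9

Residual capacity of (2,3): 9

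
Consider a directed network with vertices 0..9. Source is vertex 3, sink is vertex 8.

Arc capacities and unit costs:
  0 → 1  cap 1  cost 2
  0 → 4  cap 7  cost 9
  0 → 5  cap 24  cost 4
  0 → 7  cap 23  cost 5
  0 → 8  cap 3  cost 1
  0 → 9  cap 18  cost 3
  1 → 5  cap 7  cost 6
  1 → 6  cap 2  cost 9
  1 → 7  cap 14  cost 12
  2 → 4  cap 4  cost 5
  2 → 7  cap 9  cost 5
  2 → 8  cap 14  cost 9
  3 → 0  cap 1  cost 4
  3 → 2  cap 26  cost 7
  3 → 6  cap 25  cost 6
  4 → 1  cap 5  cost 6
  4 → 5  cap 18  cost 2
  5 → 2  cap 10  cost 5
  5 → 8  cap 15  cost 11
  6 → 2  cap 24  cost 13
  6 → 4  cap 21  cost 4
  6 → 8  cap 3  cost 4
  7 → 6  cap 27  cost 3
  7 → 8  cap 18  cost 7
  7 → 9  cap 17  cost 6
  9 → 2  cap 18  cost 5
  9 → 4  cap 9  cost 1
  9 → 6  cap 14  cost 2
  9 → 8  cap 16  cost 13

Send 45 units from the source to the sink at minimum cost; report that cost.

Minimum cost for 45 units: 880

shortest-cost path #1: 3→0→8 push 1 @ unit cost 5 (adds 5)
shortest-cost path #2: 3→6→8 push 3 @ unit cost 10 (adds 30)
shortest-cost path #3: 3→2→8 push 14 @ unit cost 16 (adds 224)
shortest-cost path #4: 3→2→7→8 push 9 @ unit cost 19 (adds 171)
shortest-cost path #5: 3→6→4→5→8 push 15 @ unit cost 23 (adds 345)
shortest-cost path #6: 3→6→4→1→7→8 push 3 @ unit cost 35 (adds 105)
total cost = 880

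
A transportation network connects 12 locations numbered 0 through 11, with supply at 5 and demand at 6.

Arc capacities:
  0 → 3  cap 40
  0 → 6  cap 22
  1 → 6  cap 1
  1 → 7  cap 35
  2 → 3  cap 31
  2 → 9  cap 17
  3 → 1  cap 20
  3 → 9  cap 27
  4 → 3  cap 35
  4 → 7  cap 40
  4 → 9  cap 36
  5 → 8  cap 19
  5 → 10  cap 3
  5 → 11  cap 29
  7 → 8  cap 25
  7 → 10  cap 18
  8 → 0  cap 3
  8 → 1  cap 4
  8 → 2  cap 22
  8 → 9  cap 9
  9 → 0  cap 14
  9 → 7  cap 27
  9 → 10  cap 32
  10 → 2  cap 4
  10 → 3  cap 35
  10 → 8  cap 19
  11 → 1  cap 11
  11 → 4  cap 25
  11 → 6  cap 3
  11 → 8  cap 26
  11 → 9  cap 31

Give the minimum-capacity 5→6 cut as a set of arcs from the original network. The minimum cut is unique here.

Min-cut arcs: {(1,6), (8,0), (9,0), (11,6)} (total capacity 21)

augment #1: 5→11→6 push 3
augment #2: 5→8→0→6 push 3
augment #3: 5→8→1→6 push 1
augment #4: 5→8→9→0→6 push 9
augment #5: 5→11→9→0→6 push 5
max flow = 21; residual-reachable set from 5 gives S-side
cut edges (S→T): {(1,6), (8,0), (9,0), (11,6)} total cap 21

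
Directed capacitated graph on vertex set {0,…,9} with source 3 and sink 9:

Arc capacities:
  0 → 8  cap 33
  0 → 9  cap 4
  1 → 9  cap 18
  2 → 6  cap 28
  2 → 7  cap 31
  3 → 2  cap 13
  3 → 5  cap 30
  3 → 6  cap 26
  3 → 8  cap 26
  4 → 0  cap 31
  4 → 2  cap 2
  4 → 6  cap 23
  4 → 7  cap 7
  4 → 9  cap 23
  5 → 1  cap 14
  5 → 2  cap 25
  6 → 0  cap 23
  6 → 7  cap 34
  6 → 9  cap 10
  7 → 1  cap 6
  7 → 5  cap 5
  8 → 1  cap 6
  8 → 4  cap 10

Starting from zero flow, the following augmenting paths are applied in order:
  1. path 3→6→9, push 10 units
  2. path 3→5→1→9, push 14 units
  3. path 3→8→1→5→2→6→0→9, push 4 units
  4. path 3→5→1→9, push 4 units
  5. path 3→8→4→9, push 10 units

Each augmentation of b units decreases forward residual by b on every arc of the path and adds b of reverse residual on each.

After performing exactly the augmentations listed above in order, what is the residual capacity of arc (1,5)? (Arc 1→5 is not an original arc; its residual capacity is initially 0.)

Residual capacity of (1,5): 14

after path 1 (3→6→9, push 10): res(1,5)=0
after path 2 (3→5→1→9, push 14): res(1,5)=14
after path 3 (3→8→1→5→2→6→0→9, push 4): res(1,5)=10
after path 4 (3→5→1→9, push 4): res(1,5)=14
after path 5 (3→8→4→9, push 10): res(1,5)=14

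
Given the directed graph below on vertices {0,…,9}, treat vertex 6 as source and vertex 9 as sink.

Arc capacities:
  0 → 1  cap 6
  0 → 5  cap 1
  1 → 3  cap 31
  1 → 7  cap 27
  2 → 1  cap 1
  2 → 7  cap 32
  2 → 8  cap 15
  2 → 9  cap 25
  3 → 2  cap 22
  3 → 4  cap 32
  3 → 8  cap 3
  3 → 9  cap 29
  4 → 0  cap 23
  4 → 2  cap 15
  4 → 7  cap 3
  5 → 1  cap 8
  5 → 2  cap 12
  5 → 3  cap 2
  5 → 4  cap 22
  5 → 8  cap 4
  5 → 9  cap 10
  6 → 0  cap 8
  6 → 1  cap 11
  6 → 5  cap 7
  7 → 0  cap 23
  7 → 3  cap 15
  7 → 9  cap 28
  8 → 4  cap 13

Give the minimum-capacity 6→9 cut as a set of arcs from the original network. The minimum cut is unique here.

augment #1: 6→5→9 push 7
augment #2: 6→0→5→9 push 1
augment #3: 6→1→3→9 push 11
augment #4: 6→0→1→3→9 push 6
max flow = 25; residual-reachable set from 6 gives S-side
cut edges (S→T): {(0,1), (0,5), (6,1), (6,5)} total cap 25

Min-cut arcs: {(0,1), (0,5), (6,1), (6,5)} (total capacity 25)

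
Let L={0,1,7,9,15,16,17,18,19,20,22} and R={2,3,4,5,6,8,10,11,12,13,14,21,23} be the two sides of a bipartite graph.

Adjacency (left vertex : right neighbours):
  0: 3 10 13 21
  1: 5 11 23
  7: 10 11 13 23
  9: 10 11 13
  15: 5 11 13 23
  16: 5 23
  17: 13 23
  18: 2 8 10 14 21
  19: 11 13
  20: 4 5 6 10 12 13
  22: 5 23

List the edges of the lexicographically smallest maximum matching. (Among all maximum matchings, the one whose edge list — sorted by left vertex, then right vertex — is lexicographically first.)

Lex-smallest maximum matching: {(0,3), (1,5), (7,10), (9,11), (15,13), (16,23), (18,2), (20,4)}

|M| = 8 (so the lex-smallest maximum matching has 8 edges)
process left vertices in ascending order; for each, take the smallest-labelled available neighbour that still permits 8 edges overall, or leave it unmatched if none does
lex-smallest matching: {0-3, 1-5, 7-10, 9-11, 15-13, 16-23, 18-2, 20-4}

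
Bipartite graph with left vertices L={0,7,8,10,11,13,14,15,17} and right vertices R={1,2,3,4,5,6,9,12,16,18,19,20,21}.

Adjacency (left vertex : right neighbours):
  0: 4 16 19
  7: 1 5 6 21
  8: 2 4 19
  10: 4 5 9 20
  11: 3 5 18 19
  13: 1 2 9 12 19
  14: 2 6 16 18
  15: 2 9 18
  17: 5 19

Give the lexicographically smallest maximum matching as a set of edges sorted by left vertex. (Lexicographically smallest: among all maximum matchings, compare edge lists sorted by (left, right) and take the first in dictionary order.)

Lex-smallest maximum matching: {(0,4), (7,1), (8,2), (10,5), (11,3), (13,9), (14,6), (15,18), (17,19)}

|M| = 9 (so the lex-smallest maximum matching has 9 edges)
process left vertices in ascending order; for each, take the smallest-labelled available neighbour that still permits 9 edges overall, or leave it unmatched if none does
lex-smallest matching: {0-4, 7-1, 8-2, 10-5, 11-3, 13-9, 14-6, 15-18, 17-19}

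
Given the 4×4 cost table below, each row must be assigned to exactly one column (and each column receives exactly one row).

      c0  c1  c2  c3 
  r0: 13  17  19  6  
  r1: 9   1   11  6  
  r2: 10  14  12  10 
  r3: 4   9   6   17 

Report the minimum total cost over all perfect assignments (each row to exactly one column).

Minimum assignment cost: 23

one of 2 optimal assignments: row0→col3 (cost 6), row1→col1 (cost 1), row2→col0 (cost 10), row3→col2 (cost 6)
total = 6 + 1 + 10 + 6 = 23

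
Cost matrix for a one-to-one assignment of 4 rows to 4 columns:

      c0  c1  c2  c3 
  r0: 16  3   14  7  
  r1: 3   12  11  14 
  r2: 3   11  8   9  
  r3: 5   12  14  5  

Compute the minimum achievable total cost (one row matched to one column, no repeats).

Minimum assignment cost: 19

optimal assignment: row0→col1 (cost 3), row1→col0 (cost 3), row2→col2 (cost 8), row3→col3 (cost 5)
total = 3 + 3 + 8 + 5 = 19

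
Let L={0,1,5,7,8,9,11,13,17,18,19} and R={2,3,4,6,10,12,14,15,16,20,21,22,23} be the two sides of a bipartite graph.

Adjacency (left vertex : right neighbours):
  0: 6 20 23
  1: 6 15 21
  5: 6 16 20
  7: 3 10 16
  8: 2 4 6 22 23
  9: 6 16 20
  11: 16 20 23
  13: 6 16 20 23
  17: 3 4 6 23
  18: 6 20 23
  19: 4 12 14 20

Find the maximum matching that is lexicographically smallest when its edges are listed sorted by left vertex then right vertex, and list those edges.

|M| = 9 (so the lex-smallest maximum matching has 9 edges)
process left vertices in ascending order; for each, take the smallest-labelled available neighbour that still permits 9 edges overall, or leave it unmatched if none does
lex-smallest matching: {0-6, 1-15, 5-16, 7-3, 8-2, 9-20, 11-23, 17-4, 19-12}

Lex-smallest maximum matching: {(0,6), (1,15), (5,16), (7,3), (8,2), (9,20), (11,23), (17,4), (19,12)}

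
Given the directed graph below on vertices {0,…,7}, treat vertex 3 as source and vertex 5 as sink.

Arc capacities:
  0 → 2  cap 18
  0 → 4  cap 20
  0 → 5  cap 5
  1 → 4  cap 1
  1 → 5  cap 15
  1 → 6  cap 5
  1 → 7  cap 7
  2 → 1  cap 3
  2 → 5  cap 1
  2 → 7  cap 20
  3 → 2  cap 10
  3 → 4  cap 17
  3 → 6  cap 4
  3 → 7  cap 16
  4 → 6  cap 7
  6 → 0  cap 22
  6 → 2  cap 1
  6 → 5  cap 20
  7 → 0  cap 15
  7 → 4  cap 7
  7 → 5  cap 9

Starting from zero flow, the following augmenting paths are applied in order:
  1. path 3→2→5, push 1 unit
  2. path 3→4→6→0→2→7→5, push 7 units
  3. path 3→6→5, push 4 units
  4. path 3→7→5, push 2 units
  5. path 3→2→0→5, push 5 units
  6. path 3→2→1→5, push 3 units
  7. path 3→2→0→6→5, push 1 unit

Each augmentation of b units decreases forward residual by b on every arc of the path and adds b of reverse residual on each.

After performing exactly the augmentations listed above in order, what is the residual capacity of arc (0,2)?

after path 1 (3→2→5, push 1): res(0,2)=18
after path 2 (3→4→6→0→2→7→5, push 7): res(0,2)=11
after path 3 (3→6→5, push 4): res(0,2)=11
after path 4 (3→7→5, push 2): res(0,2)=11
after path 5 (3→2→0→5, push 5): res(0,2)=16
after path 6 (3→2→1→5, push 3): res(0,2)=16
after path 7 (3→2→0→6→5, push 1): res(0,2)=17

Residual capacity of (0,2): 17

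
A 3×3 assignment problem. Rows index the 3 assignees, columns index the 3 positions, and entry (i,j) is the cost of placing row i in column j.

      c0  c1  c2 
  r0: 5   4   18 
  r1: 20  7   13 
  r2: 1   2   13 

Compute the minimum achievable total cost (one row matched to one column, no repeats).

Minimum assignment cost: 18

optimal assignment: row0→col1 (cost 4), row1→col2 (cost 13), row2→col0 (cost 1)
total = 4 + 13 + 1 = 18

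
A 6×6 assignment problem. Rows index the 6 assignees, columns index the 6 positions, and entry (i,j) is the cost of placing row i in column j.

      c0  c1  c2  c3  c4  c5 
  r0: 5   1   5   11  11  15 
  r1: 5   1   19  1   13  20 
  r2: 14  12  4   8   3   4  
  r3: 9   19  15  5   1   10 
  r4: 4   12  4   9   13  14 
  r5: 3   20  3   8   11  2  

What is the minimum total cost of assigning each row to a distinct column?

optimal assignment: row0→col1 (cost 1), row1→col3 (cost 1), row2→col2 (cost 4), row3→col4 (cost 1), row4→col0 (cost 4), row5→col5 (cost 2)
total = 1 + 1 + 4 + 1 + 4 + 2 = 13

Minimum assignment cost: 13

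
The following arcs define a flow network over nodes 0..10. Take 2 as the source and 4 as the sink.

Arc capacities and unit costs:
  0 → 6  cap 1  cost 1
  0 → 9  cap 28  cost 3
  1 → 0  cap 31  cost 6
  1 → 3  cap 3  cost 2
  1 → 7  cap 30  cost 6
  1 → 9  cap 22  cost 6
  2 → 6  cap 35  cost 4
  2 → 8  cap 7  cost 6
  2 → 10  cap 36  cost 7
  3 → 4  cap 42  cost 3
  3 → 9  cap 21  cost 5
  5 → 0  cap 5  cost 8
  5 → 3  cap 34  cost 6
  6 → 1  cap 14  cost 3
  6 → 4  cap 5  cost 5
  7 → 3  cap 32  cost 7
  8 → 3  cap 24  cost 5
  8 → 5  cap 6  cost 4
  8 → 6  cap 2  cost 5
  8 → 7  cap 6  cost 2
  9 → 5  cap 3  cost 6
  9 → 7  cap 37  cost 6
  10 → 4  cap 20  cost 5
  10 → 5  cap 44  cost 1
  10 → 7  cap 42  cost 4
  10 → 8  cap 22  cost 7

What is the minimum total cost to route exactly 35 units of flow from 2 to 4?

shortest-cost path #1: 2→6→4 push 5 @ unit cost 9 (adds 45)
shortest-cost path #2: 2→10→4 push 20 @ unit cost 12 (adds 240)
shortest-cost path #3: 2→6→1→3→4 push 3 @ unit cost 12 (adds 36)
shortest-cost path #4: 2→8→3→4 push 7 @ unit cost 14 (adds 98)
total cost = 419

Minimum cost for 35 units: 419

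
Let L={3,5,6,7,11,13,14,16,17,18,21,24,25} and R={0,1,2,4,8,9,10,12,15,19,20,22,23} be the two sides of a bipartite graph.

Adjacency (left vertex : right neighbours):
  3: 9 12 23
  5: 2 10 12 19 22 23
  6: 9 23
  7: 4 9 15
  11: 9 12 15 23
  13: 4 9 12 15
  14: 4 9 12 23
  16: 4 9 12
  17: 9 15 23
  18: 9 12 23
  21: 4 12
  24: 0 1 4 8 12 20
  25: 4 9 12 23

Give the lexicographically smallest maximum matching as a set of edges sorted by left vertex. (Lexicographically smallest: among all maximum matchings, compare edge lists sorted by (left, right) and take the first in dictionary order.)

|M| = 7 (so the lex-smallest maximum matching has 7 edges)
process left vertices in ascending order; for each, take the smallest-labelled available neighbour that still permits 7 edges overall, or leave it unmatched if none does
lex-smallest matching: {3-9, 5-2, 6-23, 7-4, 11-12, 13-15, 24-0}

Lex-smallest maximum matching: {(3,9), (5,2), (6,23), (7,4), (11,12), (13,15), (24,0)}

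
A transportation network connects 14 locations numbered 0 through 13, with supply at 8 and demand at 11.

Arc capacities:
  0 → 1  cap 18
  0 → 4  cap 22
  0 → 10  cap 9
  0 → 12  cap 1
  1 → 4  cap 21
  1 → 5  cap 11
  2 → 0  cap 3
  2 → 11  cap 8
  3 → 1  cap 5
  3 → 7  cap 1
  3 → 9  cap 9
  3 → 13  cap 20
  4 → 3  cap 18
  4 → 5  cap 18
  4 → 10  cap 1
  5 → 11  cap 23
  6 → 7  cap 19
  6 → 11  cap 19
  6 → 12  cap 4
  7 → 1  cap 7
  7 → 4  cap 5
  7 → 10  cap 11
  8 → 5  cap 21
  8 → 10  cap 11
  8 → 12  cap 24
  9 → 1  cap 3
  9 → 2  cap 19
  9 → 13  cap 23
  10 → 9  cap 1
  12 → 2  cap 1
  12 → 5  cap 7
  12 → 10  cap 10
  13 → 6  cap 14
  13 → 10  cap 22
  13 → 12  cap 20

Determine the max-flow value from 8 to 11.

Maximum flow value: 25

augment #1: 8→5→11 bottleneck 21, total now 21
augment #2: 8→12→2→11 bottleneck 1, total now 22
augment #3: 8→12→5→11 bottleneck 2, total now 24
augment #4: 8→10→9→2→11 bottleneck 1, total now 25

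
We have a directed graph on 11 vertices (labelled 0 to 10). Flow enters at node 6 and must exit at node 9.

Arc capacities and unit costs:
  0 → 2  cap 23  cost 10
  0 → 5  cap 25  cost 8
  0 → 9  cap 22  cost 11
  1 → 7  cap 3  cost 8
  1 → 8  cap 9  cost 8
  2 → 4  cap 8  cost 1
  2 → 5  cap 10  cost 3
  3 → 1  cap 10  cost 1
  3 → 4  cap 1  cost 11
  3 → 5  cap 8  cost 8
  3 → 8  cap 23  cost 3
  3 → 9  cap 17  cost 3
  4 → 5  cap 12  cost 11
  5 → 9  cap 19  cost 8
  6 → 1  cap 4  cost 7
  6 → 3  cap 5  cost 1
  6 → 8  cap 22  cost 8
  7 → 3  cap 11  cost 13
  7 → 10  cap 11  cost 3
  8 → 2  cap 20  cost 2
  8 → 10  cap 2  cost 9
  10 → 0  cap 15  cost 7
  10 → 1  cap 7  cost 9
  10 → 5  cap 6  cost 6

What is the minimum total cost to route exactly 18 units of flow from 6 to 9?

shortest-cost path #1: 6→3→9 push 5 @ unit cost 4 (adds 20)
shortest-cost path #2: 6→8→2→5→9 push 10 @ unit cost 21 (adds 210)
shortest-cost path #3: 6→8→2→4→5→9 push 3 @ unit cost 30 (adds 90)
total cost = 320

Minimum cost for 18 units: 320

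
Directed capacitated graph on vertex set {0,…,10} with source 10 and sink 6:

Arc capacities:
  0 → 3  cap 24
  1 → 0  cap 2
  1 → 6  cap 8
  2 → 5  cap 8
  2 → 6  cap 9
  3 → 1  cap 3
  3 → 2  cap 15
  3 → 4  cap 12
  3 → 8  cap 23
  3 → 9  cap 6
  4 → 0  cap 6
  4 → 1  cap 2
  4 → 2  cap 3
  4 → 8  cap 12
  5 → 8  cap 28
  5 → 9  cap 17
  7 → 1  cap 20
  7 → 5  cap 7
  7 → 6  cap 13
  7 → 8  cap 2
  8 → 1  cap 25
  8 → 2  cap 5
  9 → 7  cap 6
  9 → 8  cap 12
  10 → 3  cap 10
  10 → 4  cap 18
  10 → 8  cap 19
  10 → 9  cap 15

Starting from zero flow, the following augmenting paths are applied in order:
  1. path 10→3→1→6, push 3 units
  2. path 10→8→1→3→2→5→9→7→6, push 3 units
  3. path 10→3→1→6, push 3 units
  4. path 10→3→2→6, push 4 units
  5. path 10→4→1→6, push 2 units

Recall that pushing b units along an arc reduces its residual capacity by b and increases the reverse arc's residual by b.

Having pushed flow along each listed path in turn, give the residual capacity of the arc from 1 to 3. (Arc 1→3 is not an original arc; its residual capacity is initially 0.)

Residual capacity of (1,3): 3

after path 1 (10→3→1→6, push 3): res(1,3)=3
after path 2 (10→8→1→3→2→5→9→7→6, push 3): res(1,3)=0
after path 3 (10→3→1→6, push 3): res(1,3)=3
after path 4 (10→3→2→6, push 4): res(1,3)=3
after path 5 (10→4→1→6, push 2): res(1,3)=3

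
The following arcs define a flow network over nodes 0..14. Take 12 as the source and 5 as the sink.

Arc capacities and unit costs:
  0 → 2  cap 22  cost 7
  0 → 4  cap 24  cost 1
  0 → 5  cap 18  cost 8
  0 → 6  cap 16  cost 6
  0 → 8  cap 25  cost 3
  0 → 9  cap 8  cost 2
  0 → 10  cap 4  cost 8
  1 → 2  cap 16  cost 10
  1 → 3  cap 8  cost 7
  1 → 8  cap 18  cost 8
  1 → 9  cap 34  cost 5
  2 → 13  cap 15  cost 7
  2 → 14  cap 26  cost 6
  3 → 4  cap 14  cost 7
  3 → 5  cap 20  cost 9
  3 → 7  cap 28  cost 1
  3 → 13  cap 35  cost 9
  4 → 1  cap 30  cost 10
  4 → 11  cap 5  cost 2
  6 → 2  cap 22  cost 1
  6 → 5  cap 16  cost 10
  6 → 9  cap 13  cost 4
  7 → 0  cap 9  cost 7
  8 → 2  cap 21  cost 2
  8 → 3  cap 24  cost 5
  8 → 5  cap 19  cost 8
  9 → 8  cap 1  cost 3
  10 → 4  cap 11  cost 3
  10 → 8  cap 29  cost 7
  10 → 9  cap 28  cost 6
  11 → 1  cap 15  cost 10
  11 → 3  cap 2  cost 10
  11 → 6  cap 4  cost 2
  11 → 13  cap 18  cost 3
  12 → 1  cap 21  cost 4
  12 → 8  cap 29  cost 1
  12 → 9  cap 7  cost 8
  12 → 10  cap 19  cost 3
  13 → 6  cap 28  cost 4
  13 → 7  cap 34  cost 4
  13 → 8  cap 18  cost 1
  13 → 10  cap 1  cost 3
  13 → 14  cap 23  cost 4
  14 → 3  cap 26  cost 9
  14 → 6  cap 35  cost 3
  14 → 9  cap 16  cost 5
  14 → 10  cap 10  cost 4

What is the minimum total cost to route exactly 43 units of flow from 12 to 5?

Minimum cost for 43 units: 609

shortest-cost path #1: 12→8→5 push 19 @ unit cost 9 (adds 171)
shortest-cost path #2: 12→8→3→5 push 10 @ unit cost 15 (adds 150)
shortest-cost path #3: 12→1→3→5 push 8 @ unit cost 20 (adds 160)
shortest-cost path #4: 12→10→4→11→6→5 push 4 @ unit cost 20 (adds 80)
shortest-cost path #5: 12→10→8→3→5 push 2 @ unit cost 24 (adds 48)
total cost = 609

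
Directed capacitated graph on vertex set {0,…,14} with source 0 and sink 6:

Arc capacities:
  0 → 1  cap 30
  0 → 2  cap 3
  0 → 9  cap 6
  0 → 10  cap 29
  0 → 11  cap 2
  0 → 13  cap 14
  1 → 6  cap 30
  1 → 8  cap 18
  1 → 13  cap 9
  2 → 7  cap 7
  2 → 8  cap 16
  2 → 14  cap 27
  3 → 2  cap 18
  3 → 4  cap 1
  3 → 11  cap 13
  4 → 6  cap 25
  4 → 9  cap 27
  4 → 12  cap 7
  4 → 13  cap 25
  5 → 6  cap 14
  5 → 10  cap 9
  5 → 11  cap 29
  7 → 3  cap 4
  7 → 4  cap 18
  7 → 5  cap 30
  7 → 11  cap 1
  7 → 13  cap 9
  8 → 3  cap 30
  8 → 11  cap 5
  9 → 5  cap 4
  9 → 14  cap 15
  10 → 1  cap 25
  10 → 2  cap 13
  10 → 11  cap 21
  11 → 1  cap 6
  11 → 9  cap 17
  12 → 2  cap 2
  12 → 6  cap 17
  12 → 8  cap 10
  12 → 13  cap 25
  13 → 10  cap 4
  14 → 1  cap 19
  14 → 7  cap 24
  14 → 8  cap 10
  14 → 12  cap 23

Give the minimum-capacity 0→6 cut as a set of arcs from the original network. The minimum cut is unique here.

augment #1: 0→1→6 push 30
augment #2: 0→9→5→6 push 4
augment #3: 0→2→7→4→6 push 3
augment #4: 0→9→14→12→6 push 2
augment #5: 0→10→2→7→4→6 push 4
augment #6: 0→10→2→14→12→6 push 9
augment #7: 0→11→9→14→12→6 push 2
augment #8: 0→10→1→8→3→4→6 push 1
augment #9: 0→10→11→9→14→12→6 push 4
augment #10: 0→10→11→9→14→7→4→6 push 7
augment #11: 0→10→1→8→3→2→14→7→4→6 push 4
augment #12: 0→13→10→1→8→3→2→14→7→5→6 push 4
max flow = 74; residual-reachable set from 0 gives S-side
cut edges (S→T): {(0,1), (0,2), (0,9), (0,10), (0,11), (13,10)} total cap 74

Min-cut arcs: {(0,1), (0,2), (0,9), (0,10), (0,11), (13,10)} (total capacity 74)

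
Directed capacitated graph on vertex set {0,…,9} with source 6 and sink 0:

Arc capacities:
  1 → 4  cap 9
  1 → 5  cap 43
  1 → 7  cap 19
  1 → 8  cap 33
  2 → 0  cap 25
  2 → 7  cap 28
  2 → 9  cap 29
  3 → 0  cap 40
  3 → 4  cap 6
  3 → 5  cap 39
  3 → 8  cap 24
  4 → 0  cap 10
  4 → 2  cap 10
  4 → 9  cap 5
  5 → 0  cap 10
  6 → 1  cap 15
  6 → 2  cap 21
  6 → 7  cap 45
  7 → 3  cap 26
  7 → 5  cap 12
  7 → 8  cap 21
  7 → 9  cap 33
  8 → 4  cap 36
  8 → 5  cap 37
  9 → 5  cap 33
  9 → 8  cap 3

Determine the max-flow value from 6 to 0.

augment #1: 6→2→0 bottleneck 21, total now 21
augment #2: 6→1→4→0 bottleneck 9, total now 30
augment #3: 6→1→5→0 bottleneck 6, total now 36
augment #4: 6→7→3→0 bottleneck 26, total now 62
augment #5: 6→7→5→0 bottleneck 4, total now 66
augment #6: 6→7→8→4→0 bottleneck 1, total now 67
augment #7: 6→7→8→4→2→0 bottleneck 4, total now 71

Maximum flow value: 71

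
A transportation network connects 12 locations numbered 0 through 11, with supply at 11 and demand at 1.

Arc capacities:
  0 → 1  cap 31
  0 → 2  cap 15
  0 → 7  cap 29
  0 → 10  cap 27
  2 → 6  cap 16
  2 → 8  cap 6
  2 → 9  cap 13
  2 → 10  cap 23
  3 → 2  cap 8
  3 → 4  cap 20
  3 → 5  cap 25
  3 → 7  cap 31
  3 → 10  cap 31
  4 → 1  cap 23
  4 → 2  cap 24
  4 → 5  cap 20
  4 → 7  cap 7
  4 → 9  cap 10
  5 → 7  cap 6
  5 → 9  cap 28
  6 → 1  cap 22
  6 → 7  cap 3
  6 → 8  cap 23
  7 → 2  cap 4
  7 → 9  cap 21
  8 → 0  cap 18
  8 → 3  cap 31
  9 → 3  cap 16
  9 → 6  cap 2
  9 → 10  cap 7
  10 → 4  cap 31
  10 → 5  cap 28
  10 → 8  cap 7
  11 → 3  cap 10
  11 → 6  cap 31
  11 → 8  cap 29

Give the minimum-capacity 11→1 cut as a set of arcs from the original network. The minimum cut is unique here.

Min-cut arcs: {(4,1), (6,1), (8,0)} (total capacity 63)

augment #1: 11→6→1 push 22
augment #2: 11→3→4→1 push 10
augment #3: 11→8→0→1 push 18
augment #4: 11→8→3→4→1 push 10
augment #5: 11→8→3→10→4→1 push 1
augment #6: 11→6→7→2→10→4→1 push 2
max flow = 63; residual-reachable set from 11 gives S-side
cut edges (S→T): {(4,1), (6,1), (8,0)} total cap 63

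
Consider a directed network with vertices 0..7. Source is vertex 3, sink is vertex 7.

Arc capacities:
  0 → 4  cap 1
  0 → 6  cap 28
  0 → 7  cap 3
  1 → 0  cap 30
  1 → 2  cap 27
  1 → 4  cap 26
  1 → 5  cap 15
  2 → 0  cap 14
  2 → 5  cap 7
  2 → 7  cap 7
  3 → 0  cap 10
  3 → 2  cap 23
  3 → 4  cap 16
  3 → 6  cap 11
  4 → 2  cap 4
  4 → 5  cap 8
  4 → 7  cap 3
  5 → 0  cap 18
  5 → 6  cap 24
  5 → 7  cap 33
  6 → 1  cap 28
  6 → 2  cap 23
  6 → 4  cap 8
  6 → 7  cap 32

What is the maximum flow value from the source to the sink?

augment #1: 3→0→7 bottleneck 3, total now 3
augment #2: 3→2→7 bottleneck 7, total now 10
augment #3: 3→4→7 bottleneck 3, total now 13
augment #4: 3→6→7 bottleneck 11, total now 24
augment #5: 3→0→6→7 bottleneck 7, total now 31
augment #6: 3→2→5→7 bottleneck 7, total now 38
augment #7: 3→4→5→7 bottleneck 8, total now 46
augment #8: 3→2→0→6→7 bottleneck 9, total now 55
augment #9: 3→4→2→0→6→7 bottleneck 4, total now 59

Maximum flow value: 59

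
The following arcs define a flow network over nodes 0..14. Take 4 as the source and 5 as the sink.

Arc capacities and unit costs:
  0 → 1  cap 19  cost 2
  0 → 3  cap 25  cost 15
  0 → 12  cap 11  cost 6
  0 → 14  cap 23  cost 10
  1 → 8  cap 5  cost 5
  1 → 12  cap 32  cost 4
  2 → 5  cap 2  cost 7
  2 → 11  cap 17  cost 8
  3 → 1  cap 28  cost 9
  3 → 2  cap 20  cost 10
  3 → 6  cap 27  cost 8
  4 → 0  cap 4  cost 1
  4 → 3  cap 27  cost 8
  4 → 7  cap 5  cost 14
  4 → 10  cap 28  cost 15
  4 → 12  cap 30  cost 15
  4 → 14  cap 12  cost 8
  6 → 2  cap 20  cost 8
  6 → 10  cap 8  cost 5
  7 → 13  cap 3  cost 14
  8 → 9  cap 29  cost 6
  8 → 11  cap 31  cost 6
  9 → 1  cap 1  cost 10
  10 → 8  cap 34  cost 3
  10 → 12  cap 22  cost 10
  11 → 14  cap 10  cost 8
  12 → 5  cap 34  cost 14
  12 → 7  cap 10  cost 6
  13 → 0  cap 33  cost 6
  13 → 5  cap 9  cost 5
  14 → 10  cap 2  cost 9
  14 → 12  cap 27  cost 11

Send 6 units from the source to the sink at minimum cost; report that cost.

Minimum cost for 6 units: 134

shortest-cost path #1: 4→0→12→5 push 4 @ unit cost 21 (adds 84)
shortest-cost path #2: 4→3→2→5 push 2 @ unit cost 25 (adds 50)
total cost = 134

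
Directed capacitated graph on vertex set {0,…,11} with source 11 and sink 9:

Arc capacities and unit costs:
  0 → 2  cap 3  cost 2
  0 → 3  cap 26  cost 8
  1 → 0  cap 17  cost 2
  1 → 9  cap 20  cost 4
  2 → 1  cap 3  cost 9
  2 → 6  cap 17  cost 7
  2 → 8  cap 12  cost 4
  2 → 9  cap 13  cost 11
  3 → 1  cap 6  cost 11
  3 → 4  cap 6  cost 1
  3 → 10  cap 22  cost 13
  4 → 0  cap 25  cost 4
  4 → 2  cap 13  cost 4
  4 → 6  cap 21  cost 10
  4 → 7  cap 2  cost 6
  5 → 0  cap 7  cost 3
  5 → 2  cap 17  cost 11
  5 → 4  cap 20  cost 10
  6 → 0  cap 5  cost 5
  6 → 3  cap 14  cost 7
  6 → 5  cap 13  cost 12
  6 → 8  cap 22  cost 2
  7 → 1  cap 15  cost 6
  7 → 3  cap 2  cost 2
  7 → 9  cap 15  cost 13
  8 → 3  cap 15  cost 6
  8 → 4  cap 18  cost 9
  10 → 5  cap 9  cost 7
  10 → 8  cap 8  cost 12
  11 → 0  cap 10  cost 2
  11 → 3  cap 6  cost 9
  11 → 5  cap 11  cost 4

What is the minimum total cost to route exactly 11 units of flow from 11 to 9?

Minimum cost for 11 units: 241

shortest-cost path #1: 11→0→2→9 push 3 @ unit cost 15 (adds 45)
shortest-cost path #2: 11→3→1→9 push 6 @ unit cost 24 (adds 144)
shortest-cost path #3: 11→0→3→4→2→9 push 2 @ unit cost 26 (adds 52)
total cost = 241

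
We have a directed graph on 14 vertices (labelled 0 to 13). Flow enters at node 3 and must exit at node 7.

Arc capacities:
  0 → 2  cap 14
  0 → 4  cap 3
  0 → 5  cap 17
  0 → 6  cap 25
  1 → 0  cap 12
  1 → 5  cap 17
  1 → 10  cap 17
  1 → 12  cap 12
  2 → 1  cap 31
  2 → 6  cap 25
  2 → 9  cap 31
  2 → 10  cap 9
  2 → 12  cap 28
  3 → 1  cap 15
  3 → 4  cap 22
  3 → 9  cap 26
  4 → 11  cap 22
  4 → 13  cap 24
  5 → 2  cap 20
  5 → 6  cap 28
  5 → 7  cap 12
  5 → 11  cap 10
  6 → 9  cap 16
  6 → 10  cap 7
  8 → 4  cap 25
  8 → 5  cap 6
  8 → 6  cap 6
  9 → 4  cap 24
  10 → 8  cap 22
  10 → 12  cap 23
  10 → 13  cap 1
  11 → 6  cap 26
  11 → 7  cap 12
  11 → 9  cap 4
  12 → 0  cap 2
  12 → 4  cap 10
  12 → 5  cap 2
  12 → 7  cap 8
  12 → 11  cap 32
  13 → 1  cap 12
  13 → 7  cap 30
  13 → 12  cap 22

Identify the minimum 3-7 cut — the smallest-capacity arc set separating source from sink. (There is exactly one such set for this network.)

augment #1: 3→1→5→7 push 12
augment #2: 3→1→12→7 push 3
augment #3: 3→4→11→7 push 12
augment #4: 3→4→13→7 push 10
augment #5: 3→9→4→13→7 push 14
augment #6: 3→9→4→11→6→10→12→7 push 5
augment #7: 3→9→4→11→6→10→13→7 push 1
max flow = 57; residual-reachable set from 3 gives S-side
cut edges (S→T): {(4,13), (5,7), (10,13), (11,7), (12,7)} total cap 57

Min-cut arcs: {(4,13), (5,7), (10,13), (11,7), (12,7)} (total capacity 57)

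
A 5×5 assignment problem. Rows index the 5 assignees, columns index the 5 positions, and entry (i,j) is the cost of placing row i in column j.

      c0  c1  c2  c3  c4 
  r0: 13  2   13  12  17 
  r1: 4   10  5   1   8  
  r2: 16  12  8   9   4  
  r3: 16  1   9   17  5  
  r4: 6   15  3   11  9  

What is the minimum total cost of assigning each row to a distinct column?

Minimum assignment cost: 22

one of 3 optimal assignments: row0→col0 (cost 13), row1→col3 (cost 1), row2→col4 (cost 4), row3→col1 (cost 1), row4→col2 (cost 3)
total = 13 + 1 + 4 + 1 + 3 = 22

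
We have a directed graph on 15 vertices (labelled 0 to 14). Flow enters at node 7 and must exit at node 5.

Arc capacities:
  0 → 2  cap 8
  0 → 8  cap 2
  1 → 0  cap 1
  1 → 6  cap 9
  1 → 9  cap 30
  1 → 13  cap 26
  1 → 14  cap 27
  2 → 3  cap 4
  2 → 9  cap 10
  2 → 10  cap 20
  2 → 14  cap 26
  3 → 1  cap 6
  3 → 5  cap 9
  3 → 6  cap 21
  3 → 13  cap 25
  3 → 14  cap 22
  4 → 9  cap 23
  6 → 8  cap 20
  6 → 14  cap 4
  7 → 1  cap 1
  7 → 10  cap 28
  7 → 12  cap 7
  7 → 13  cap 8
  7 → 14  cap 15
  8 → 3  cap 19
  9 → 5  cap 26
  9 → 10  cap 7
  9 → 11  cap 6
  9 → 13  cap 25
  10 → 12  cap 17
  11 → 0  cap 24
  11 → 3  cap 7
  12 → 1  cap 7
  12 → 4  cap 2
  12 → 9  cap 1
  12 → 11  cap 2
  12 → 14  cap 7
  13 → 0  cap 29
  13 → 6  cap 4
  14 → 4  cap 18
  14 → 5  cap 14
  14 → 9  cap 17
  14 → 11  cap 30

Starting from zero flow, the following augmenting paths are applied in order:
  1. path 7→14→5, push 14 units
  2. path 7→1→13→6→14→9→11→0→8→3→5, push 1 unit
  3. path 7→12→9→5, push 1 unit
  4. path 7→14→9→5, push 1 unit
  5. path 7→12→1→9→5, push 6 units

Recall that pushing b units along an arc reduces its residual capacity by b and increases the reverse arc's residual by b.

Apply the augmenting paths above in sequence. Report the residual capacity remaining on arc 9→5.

after path 1 (7→14→5, push 14): res(9,5)=26
after path 2 (7→1→13→6→14→9→11→0→8→3→5, push 1): res(9,5)=26
after path 3 (7→12→9→5, push 1): res(9,5)=25
after path 4 (7→14→9→5, push 1): res(9,5)=24
after path 5 (7→12→1→9→5, push 6): res(9,5)=18

Residual capacity of (9,5): 18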